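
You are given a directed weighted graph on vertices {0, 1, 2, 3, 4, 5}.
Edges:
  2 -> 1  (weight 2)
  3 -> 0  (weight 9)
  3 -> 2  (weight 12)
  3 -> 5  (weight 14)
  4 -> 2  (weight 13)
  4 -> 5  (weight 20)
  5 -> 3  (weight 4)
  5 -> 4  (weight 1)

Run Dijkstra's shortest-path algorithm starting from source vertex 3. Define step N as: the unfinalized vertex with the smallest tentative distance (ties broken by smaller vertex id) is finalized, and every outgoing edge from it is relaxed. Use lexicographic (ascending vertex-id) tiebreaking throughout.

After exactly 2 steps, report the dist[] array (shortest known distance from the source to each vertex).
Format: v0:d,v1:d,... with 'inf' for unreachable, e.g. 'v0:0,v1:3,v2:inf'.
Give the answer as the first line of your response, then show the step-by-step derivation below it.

v0:9,v1:inf,v2:12,v3:0,v4:inf,v5:14

step 1: dist = v0:9,v1:inf,v2:12,v3:0,v4:inf,v5:14
step 2: dist = v0:9,v1:inf,v2:12,v3:0,v4:inf,v5:14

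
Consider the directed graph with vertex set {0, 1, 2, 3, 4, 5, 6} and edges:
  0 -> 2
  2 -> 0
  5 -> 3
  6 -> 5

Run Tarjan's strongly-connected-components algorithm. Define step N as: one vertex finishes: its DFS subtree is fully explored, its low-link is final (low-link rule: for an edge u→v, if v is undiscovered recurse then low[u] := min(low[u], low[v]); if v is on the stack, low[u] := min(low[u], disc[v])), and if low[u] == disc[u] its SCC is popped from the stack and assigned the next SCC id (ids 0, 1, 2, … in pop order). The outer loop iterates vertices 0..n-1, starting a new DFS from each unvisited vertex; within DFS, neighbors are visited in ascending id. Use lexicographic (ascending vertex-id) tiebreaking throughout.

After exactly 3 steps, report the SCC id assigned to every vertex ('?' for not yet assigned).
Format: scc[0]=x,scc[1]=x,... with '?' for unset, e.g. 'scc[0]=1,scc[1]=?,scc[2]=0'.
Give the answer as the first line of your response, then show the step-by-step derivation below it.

scc[0]=0,scc[1]=1,scc[2]=0,scc[3]=?,scc[4]=?,scc[5]=?,scc[6]=?

step 1: low=(low[0]=0,low[1]=?,low[2]=0,low[3]=?,low[4]=?,low[5]=?,low[6]=?); scc=(scc[0]=?,scc[1]=?,scc[2]=?,scc[3]=?,scc[4]=?,scc[5]=?,scc[6]=?)
step 2: low=(low[0]=0,low[1]=?,low[2]=0,low[3]=?,low[4]=?,low[5]=?,low[6]=?); scc=(scc[0]=0,scc[1]=?,scc[2]=0,scc[3]=?,scc[4]=?,scc[5]=?,scc[6]=?)
step 3: low=(low[0]=0,low[1]=2,low[2]=0,low[3]=?,low[4]=?,low[5]=?,low[6]=?); scc=(scc[0]=0,scc[1]=1,scc[2]=0,scc[3]=?,scc[4]=?,scc[5]=?,scc[6]=?)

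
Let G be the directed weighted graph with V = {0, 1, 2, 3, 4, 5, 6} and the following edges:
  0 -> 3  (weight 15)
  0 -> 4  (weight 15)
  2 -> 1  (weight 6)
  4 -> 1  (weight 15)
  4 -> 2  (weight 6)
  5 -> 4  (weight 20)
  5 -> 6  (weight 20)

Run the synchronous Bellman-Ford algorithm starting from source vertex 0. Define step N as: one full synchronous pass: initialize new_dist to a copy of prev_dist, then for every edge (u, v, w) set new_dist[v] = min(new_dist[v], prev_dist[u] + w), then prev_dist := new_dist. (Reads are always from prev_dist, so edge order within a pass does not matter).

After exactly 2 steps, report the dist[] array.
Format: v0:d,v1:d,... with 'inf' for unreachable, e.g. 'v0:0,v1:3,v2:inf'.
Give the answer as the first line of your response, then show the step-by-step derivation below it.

v0:0,v1:30,v2:21,v3:15,v4:15,v5:inf,v6:inf

step 1: dist = v0:0,v1:inf,v2:inf,v3:15,v4:15,v5:inf,v6:inf
step 2: dist = v0:0,v1:30,v2:21,v3:15,v4:15,v5:inf,v6:inf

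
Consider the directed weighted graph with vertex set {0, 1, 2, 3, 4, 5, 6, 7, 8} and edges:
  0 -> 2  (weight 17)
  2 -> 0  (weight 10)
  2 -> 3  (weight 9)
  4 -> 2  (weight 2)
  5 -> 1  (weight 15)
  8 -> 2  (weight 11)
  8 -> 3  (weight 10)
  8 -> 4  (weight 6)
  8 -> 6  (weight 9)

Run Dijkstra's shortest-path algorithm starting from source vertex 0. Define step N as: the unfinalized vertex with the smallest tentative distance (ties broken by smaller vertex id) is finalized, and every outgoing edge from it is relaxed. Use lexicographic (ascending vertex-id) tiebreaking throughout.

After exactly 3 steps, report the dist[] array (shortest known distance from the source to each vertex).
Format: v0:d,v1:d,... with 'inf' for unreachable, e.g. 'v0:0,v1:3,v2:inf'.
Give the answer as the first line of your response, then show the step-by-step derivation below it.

v0:0,v1:inf,v2:17,v3:26,v4:inf,v5:inf,v6:inf,v7:inf,v8:inf

step 1: dist = v0:0,v1:inf,v2:17,v3:inf,v4:inf,v5:inf,v6:inf,v7:inf,v8:inf
step 2: dist = v0:0,v1:inf,v2:17,v3:26,v4:inf,v5:inf,v6:inf,v7:inf,v8:inf
step 3: dist = v0:0,v1:inf,v2:17,v3:26,v4:inf,v5:inf,v6:inf,v7:inf,v8:inf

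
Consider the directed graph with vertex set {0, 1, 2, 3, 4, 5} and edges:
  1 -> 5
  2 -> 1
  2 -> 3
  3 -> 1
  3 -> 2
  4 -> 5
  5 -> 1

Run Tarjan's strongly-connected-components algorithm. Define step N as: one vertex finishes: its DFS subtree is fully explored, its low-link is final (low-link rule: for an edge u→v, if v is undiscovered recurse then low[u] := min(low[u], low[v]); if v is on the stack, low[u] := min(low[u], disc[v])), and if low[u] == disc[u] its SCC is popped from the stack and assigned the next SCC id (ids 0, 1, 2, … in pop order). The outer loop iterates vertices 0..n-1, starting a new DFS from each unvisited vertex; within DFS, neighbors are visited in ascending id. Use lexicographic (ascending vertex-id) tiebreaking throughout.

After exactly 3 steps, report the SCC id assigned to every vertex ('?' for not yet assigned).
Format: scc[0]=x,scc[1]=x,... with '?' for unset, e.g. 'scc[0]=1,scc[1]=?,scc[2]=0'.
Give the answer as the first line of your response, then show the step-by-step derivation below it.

scc[0]=0,scc[1]=1,scc[2]=?,scc[3]=?,scc[4]=?,scc[5]=1

step 1: low=(low[0]=0,low[1]=?,low[2]=?,low[3]=?,low[4]=?,low[5]=?); scc=(scc[0]=0,scc[1]=?,scc[2]=?,scc[3]=?,scc[4]=?,scc[5]=?)
step 2: low=(low[0]=0,low[1]=1,low[2]=?,low[3]=?,low[4]=?,low[5]=1); scc=(scc[0]=0,scc[1]=?,scc[2]=?,scc[3]=?,scc[4]=?,scc[5]=?)
step 3: low=(low[0]=0,low[1]=1,low[2]=?,low[3]=?,low[4]=?,low[5]=1); scc=(scc[0]=0,scc[1]=1,scc[2]=?,scc[3]=?,scc[4]=?,scc[5]=1)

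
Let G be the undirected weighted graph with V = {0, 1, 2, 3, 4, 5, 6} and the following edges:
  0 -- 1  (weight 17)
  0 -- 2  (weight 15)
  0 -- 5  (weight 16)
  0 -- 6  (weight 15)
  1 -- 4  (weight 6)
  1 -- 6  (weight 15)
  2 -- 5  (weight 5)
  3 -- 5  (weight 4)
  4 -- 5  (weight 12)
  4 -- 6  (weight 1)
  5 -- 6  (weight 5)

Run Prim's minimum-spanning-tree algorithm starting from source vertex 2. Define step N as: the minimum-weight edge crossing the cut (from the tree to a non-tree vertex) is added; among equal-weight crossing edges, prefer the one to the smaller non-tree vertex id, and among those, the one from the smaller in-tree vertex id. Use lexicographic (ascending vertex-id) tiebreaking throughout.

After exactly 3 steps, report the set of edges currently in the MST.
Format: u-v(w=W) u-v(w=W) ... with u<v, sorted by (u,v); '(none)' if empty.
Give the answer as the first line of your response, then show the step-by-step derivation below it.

2-5(w=5) 3-5(w=4) 5-6(w=5)

step 1: add edge 2-5 (w=5); MST = {2-5(w=5)}
step 2: add edge 3-5 (w=4); MST = {2-5(w=5) 3-5(w=4)}
step 3: add edge 5-6 (w=5); MST = {2-5(w=5) 3-5(w=4) 5-6(w=5)}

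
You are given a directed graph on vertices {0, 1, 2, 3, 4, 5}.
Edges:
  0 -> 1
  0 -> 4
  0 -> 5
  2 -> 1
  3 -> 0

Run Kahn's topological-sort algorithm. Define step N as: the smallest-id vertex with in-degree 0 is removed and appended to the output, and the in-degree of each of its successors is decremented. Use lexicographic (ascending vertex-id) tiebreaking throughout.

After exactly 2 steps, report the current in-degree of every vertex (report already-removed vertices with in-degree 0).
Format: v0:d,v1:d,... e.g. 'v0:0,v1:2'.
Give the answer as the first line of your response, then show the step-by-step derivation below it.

v0:0,v1:1,v2:0,v3:0,v4:1,v5:1

step 1: output 2; order=[2]; indeg=(1,1,0,0,1,1)
step 2: output 3; order=[2,3]; indeg=(0,1,0,0,1,1)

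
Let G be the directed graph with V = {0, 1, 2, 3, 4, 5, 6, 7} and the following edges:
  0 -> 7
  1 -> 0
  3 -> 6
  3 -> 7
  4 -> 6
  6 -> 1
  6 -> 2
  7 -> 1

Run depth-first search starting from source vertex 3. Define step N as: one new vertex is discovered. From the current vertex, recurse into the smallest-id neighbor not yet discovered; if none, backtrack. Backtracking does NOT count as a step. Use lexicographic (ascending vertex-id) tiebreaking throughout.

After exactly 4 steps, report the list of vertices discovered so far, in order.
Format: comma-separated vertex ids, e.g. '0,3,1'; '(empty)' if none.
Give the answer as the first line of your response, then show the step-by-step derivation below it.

3,6,1,0

step 1: discover 3; path=3; order=3
step 2: discover 6; path=3>6; order=3,6
step 3: discover 1; path=3>6>1; order=3,6,1
step 4: discover 0; path=3>6>1>0; order=3,6,1,0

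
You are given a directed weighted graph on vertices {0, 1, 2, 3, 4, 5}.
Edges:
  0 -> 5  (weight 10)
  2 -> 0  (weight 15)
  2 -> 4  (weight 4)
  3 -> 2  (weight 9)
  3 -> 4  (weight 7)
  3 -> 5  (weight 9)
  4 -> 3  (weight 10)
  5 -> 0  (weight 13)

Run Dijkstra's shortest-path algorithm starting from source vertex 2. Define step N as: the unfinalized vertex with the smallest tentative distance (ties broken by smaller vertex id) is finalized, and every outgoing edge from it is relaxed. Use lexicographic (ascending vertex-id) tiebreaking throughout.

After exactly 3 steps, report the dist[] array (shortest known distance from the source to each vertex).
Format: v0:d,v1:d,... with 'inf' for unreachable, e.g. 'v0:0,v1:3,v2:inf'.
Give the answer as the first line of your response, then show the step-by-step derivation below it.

v0:15,v1:inf,v2:0,v3:14,v4:4,v5:23

step 1: dist = v0:15,v1:inf,v2:0,v3:inf,v4:4,v5:inf
step 2: dist = v0:15,v1:inf,v2:0,v3:14,v4:4,v5:inf
step 3: dist = v0:15,v1:inf,v2:0,v3:14,v4:4,v5:23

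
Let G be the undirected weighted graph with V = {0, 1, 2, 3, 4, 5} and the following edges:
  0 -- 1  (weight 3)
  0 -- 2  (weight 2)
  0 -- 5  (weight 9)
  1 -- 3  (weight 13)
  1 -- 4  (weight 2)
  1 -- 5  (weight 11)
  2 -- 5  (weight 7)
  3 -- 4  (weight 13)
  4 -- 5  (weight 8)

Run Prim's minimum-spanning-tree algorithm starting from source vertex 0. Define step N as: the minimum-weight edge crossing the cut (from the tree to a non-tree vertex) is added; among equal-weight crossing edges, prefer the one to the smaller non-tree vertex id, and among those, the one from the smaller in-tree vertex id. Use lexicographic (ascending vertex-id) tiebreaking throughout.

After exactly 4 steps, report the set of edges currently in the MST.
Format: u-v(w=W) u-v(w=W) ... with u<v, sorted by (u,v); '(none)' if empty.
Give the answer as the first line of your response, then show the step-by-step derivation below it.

0-1(w=3) 0-2(w=2) 1-4(w=2) 2-5(w=7)

step 1: add edge 0-2 (w=2); MST = {0-2(w=2)}
step 2: add edge 0-1 (w=3); MST = {0-1(w=3) 0-2(w=2)}
step 3: add edge 1-4 (w=2); MST = {0-1(w=3) 0-2(w=2) 1-4(w=2)}
step 4: add edge 2-5 (w=7); MST = {0-1(w=3) 0-2(w=2) 1-4(w=2) 2-5(w=7)}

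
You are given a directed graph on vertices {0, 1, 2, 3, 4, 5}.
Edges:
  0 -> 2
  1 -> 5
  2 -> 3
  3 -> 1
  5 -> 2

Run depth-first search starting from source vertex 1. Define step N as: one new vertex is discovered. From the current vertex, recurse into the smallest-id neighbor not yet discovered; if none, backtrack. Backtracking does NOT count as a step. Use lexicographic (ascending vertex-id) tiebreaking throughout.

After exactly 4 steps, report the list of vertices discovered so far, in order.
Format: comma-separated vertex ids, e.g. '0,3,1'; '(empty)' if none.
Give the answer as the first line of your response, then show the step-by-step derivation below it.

1,5,2,3

step 1: discover 1; path=1; order=1
step 2: discover 5; path=1>5; order=1,5
step 3: discover 2; path=1>5>2; order=1,5,2
step 4: discover 3; path=1>5>2>3; order=1,5,2,3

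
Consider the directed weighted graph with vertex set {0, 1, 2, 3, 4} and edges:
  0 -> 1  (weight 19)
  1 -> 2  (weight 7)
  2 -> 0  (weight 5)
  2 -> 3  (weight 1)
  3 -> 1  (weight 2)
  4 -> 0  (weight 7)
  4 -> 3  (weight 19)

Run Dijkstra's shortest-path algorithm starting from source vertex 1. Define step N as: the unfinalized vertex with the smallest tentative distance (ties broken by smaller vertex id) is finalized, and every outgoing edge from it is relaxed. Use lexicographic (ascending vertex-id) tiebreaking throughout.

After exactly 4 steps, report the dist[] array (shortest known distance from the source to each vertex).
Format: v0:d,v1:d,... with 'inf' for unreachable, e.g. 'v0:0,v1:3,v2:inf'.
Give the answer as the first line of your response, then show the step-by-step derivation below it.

v0:12,v1:0,v2:7,v3:8,v4:inf

step 1: dist = v0:inf,v1:0,v2:7,v3:inf,v4:inf
step 2: dist = v0:12,v1:0,v2:7,v3:8,v4:inf
step 3: dist = v0:12,v1:0,v2:7,v3:8,v4:inf
step 4: dist = v0:12,v1:0,v2:7,v3:8,v4:inf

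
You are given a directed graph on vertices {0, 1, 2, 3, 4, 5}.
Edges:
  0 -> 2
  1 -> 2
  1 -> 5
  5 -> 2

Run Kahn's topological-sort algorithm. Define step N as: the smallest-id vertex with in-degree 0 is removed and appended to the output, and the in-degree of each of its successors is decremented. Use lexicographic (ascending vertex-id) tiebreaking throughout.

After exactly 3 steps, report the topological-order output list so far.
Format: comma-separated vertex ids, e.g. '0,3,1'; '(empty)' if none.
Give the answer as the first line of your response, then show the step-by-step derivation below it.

0,1,3

step 1: output 0; order=[0]; indeg=(0,0,2,0,0,1)
step 2: output 1; order=[0,1]; indeg=(0,0,1,0,0,0)
step 3: output 3; order=[0,1,3]; indeg=(0,0,1,0,0,0)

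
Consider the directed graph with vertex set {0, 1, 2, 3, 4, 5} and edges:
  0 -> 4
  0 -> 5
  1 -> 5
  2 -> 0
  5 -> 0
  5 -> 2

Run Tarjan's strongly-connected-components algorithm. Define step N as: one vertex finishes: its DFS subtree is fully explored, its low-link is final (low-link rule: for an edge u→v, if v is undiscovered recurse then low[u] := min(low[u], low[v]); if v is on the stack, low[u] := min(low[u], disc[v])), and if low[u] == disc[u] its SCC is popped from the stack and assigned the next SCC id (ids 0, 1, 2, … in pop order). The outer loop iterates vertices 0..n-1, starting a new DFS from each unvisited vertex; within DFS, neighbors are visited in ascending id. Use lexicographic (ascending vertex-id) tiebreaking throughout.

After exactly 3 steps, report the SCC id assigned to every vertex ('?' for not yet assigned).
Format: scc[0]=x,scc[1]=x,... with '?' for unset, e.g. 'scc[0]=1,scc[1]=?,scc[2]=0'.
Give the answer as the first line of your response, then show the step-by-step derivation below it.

scc[0]=?,scc[1]=?,scc[2]=?,scc[3]=?,scc[4]=0,scc[5]=?

step 1: low=(low[0]=0,low[1]=?,low[2]=?,low[3]=?,low[4]=1,low[5]=?); scc=(scc[0]=?,scc[1]=?,scc[2]=?,scc[3]=?,scc[4]=0,scc[5]=?)
step 2: low=(low[0]=0,low[1]=?,low[2]=0,low[3]=?,low[4]=1,low[5]=0); scc=(scc[0]=?,scc[1]=?,scc[2]=?,scc[3]=?,scc[4]=0,scc[5]=?)
step 3: low=(low[0]=0,low[1]=?,low[2]=0,low[3]=?,low[4]=1,low[5]=0); scc=(scc[0]=?,scc[1]=?,scc[2]=?,scc[3]=?,scc[4]=0,scc[5]=?)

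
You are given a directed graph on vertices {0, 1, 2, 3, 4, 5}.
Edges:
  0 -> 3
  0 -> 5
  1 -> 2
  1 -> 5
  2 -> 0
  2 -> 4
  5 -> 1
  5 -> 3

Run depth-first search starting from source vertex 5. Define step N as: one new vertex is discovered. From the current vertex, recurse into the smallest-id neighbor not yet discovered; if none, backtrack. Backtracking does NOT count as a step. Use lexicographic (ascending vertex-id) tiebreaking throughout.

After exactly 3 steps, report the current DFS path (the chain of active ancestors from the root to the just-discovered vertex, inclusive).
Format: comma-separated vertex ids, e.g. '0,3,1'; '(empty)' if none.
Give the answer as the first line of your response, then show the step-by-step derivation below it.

5,1,2

step 1: discover 5; path=5; order=5
step 2: discover 1; path=5>1; order=5,1
step 3: discover 2; path=5>1>2; order=5,1,2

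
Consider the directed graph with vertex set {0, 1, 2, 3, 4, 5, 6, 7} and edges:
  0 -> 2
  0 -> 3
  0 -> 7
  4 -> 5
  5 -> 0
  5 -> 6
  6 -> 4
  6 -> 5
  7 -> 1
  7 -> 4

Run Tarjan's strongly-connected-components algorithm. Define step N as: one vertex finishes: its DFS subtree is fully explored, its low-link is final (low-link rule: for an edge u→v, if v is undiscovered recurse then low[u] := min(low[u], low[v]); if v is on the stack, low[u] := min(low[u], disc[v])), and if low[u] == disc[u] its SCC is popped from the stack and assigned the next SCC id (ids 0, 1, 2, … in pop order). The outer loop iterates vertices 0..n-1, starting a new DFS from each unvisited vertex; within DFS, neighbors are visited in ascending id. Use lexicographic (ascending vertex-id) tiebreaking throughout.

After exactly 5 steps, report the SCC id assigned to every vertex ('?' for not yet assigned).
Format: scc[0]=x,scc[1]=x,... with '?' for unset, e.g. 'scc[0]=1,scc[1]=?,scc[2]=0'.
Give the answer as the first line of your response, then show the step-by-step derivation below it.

scc[0]=?,scc[1]=2,scc[2]=0,scc[3]=1,scc[4]=?,scc[5]=?,scc[6]=?,scc[7]=?

step 1: low=(low[0]=0,low[1]=?,low[2]=1,low[3]=?,low[4]=?,low[5]=?,low[6]=?,low[7]=?); scc=(scc[0]=?,scc[1]=?,scc[2]=0,scc[3]=?,scc[4]=?,scc[5]=?,scc[6]=?,scc[7]=?)
step 2: low=(low[0]=0,low[1]=?,low[2]=1,low[3]=2,low[4]=?,low[5]=?,low[6]=?,low[7]=?); scc=(scc[0]=?,scc[1]=?,scc[2]=0,scc[3]=1,scc[4]=?,scc[5]=?,scc[6]=?,scc[7]=?)
step 3: low=(low[0]=0,low[1]=4,low[2]=1,low[3]=2,low[4]=?,low[5]=?,low[6]=?,low[7]=3); scc=(scc[0]=?,scc[1]=2,scc[2]=0,scc[3]=1,scc[4]=?,scc[5]=?,scc[6]=?,scc[7]=?)
step 4: low=(low[0]=0,low[1]=4,low[2]=1,low[3]=2,low[4]=5,low[5]=0,low[6]=5,low[7]=3); scc=(scc[0]=?,scc[1]=2,scc[2]=0,scc[3]=1,scc[4]=?,scc[5]=?,scc[6]=?,scc[7]=?)
step 5: low=(low[0]=0,low[1]=4,low[2]=1,low[3]=2,low[4]=5,low[5]=0,low[6]=5,low[7]=3); scc=(scc[0]=?,scc[1]=2,scc[2]=0,scc[3]=1,scc[4]=?,scc[5]=?,scc[6]=?,scc[7]=?)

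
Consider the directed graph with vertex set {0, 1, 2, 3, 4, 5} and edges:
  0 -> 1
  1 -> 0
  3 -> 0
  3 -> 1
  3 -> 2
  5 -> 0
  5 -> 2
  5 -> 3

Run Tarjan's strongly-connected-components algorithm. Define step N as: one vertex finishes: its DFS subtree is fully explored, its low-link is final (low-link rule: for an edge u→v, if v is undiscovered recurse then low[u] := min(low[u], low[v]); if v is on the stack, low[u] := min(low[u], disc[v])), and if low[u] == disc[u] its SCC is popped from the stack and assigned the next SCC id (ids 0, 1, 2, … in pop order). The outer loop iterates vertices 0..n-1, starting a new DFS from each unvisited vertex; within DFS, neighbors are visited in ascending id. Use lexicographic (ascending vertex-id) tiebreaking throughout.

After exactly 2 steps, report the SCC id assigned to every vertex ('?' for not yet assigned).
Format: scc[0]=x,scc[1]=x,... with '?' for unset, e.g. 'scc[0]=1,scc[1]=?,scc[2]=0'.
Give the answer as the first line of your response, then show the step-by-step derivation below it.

scc[0]=0,scc[1]=0,scc[2]=?,scc[3]=?,scc[4]=?,scc[5]=?

step 1: low=(low[0]=0,low[1]=0,low[2]=?,low[3]=?,low[4]=?,low[5]=?); scc=(scc[0]=?,scc[1]=?,scc[2]=?,scc[3]=?,scc[4]=?,scc[5]=?)
step 2: low=(low[0]=0,low[1]=0,low[2]=?,low[3]=?,low[4]=?,low[5]=?); scc=(scc[0]=0,scc[1]=0,scc[2]=?,scc[3]=?,scc[4]=?,scc[5]=?)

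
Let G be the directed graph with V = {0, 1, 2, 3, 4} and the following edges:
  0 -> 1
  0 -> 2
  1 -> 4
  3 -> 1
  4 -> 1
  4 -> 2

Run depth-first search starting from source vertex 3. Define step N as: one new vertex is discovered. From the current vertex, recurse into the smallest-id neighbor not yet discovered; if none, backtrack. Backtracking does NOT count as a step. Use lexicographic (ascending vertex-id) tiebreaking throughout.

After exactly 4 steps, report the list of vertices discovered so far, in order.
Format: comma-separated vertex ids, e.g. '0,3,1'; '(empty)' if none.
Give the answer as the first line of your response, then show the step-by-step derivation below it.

3,1,4,2

step 1: discover 3; path=3; order=3
step 2: discover 1; path=3>1; order=3,1
step 3: discover 4; path=3>1>4; order=3,1,4
step 4: discover 2; path=3>1>4>2; order=3,1,4,2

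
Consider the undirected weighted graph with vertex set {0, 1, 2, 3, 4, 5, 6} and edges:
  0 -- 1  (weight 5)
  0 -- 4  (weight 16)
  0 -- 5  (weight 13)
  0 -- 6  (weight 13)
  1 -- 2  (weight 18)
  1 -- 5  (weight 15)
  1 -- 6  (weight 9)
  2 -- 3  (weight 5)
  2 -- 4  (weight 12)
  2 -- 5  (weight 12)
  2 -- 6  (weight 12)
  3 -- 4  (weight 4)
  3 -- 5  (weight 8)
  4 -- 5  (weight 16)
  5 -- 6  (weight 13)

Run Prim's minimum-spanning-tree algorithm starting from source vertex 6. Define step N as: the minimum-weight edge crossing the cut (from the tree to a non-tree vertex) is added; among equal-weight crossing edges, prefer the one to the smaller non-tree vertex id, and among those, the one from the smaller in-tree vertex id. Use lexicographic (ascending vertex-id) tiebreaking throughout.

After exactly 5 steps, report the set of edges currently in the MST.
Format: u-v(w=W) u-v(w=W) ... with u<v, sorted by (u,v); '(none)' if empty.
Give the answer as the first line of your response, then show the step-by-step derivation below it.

0-1(w=5) 1-6(w=9) 2-3(w=5) 2-6(w=12) 3-4(w=4)

step 1: add edge 1-6 (w=9); MST = {1-6(w=9)}
step 2: add edge 0-1 (w=5); MST = {0-1(w=5) 1-6(w=9)}
step 3: add edge 2-6 (w=12); MST = {0-1(w=5) 1-6(w=9) 2-6(w=12)}
step 4: add edge 2-3 (w=5); MST = {0-1(w=5) 1-6(w=9) 2-3(w=5) 2-6(w=12)}
step 5: add edge 3-4 (w=4); MST = {0-1(w=5) 1-6(w=9) 2-3(w=5) 2-6(w=12) 3-4(w=4)}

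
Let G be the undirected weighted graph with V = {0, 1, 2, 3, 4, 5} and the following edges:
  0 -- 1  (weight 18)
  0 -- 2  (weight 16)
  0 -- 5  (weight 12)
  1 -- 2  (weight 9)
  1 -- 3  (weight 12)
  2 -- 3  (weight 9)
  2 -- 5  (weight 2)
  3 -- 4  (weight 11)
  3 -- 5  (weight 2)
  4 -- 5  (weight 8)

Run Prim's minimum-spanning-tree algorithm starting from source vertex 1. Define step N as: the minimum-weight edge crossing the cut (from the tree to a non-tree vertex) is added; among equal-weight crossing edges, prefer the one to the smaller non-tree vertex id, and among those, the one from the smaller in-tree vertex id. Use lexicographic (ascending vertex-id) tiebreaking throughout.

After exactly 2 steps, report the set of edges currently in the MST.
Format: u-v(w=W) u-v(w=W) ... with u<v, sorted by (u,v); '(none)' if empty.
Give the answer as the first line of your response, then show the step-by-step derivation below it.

1-2(w=9) 2-5(w=2)

step 1: add edge 1-2 (w=9); MST = {1-2(w=9)}
step 2: add edge 2-5 (w=2); MST = {1-2(w=9) 2-5(w=2)}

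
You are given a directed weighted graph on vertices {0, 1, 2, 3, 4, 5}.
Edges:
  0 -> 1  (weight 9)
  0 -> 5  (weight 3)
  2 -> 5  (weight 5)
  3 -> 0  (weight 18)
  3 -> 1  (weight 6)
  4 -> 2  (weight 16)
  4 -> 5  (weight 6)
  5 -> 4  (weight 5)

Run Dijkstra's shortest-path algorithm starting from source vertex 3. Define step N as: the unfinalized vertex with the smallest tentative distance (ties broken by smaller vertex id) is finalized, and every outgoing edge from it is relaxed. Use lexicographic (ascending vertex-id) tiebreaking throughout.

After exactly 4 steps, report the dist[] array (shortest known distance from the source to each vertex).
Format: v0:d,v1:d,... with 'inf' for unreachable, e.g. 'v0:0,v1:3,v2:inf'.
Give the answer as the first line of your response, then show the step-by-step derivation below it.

v0:18,v1:6,v2:inf,v3:0,v4:26,v5:21

step 1: dist = v0:18,v1:6,v2:inf,v3:0,v4:inf,v5:inf
step 2: dist = v0:18,v1:6,v2:inf,v3:0,v4:inf,v5:inf
step 3: dist = v0:18,v1:6,v2:inf,v3:0,v4:inf,v5:21
step 4: dist = v0:18,v1:6,v2:inf,v3:0,v4:26,v5:21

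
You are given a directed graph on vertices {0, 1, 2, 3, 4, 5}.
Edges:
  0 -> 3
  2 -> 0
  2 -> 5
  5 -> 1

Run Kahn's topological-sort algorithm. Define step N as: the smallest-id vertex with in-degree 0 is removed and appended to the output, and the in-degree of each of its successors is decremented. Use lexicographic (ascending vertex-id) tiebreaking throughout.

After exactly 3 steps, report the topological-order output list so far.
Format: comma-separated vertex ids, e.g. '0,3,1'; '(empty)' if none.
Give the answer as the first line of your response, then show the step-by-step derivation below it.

2,0,3

step 1: output 2; order=[2]; indeg=(0,1,0,1,0,0)
step 2: output 0; order=[2,0]; indeg=(0,1,0,0,0,0)
step 3: output 3; order=[2,0,3]; indeg=(0,1,0,0,0,0)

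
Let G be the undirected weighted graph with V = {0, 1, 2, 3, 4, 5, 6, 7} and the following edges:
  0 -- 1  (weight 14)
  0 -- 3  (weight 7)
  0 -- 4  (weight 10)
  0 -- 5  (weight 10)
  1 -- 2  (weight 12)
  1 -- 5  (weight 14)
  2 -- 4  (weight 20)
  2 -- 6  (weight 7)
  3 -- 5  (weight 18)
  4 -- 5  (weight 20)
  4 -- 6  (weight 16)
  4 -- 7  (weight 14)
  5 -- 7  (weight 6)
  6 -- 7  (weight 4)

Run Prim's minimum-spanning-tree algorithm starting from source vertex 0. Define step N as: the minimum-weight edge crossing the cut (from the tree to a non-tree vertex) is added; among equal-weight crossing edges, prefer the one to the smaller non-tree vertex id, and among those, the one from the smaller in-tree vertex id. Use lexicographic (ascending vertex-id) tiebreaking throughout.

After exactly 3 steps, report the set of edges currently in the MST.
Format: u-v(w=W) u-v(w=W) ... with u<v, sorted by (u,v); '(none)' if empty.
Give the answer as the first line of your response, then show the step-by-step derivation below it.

0-3(w=7) 0-4(w=10) 0-5(w=10)

step 1: add edge 0-3 (w=7); MST = {0-3(w=7)}
step 2: add edge 0-4 (w=10); MST = {0-3(w=7) 0-4(w=10)}
step 3: add edge 0-5 (w=10); MST = {0-3(w=7) 0-4(w=10) 0-5(w=10)}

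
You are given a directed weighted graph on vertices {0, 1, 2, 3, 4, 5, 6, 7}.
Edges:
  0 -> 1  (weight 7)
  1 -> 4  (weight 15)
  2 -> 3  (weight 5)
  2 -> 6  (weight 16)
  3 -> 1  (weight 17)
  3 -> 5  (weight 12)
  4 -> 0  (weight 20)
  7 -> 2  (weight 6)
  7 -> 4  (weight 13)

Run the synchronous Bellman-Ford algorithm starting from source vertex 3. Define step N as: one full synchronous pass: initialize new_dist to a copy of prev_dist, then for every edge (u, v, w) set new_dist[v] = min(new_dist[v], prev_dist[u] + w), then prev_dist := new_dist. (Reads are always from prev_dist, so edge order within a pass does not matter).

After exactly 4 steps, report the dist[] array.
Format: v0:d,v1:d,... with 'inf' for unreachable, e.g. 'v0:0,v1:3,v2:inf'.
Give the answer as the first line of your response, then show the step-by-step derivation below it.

v0:52,v1:17,v2:inf,v3:0,v4:32,v5:12,v6:inf,v7:inf

step 1: dist = v0:inf,v1:17,v2:inf,v3:0,v4:inf,v5:12,v6:inf,v7:inf
step 2: dist = v0:inf,v1:17,v2:inf,v3:0,v4:32,v5:12,v6:inf,v7:inf
step 3: dist = v0:52,v1:17,v2:inf,v3:0,v4:32,v5:12,v6:inf,v7:inf
step 4: dist = v0:52,v1:17,v2:inf,v3:0,v4:32,v5:12,v6:inf,v7:inf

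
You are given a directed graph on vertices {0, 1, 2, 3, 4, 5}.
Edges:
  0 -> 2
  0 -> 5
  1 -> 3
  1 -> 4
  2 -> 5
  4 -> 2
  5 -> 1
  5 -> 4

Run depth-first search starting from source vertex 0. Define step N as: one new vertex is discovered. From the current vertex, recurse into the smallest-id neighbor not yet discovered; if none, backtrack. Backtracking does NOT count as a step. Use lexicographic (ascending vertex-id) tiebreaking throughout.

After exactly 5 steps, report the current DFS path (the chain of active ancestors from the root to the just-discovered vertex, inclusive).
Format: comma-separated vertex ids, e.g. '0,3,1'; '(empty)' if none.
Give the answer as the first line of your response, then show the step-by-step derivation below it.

0,2,5,1,3

step 1: discover 0; path=0; order=0
step 2: discover 2; path=0>2; order=0,2
step 3: discover 5; path=0>2>5; order=0,2,5
step 4: discover 1; path=0>2>5>1; order=0,2,5,1
step 5: discover 3; path=0>2>5>1>3; order=0,2,5,1,3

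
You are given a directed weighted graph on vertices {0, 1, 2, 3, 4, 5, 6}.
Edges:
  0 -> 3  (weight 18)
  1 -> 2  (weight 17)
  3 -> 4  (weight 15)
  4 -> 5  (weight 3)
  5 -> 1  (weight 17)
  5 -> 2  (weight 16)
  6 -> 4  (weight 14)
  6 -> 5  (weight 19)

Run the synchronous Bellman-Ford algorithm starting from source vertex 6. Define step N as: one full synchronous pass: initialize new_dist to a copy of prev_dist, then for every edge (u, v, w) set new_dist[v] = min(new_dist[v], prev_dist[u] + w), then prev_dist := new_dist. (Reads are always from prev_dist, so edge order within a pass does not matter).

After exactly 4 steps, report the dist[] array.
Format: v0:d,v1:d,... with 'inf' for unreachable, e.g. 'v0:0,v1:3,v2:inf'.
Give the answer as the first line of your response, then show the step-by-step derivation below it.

v0:inf,v1:34,v2:33,v3:inf,v4:14,v5:17,v6:0

step 1: dist = v0:inf,v1:inf,v2:inf,v3:inf,v4:14,v5:19,v6:0
step 2: dist = v0:inf,v1:36,v2:35,v3:inf,v4:14,v5:17,v6:0
step 3: dist = v0:inf,v1:34,v2:33,v3:inf,v4:14,v5:17,v6:0
step 4: dist = v0:inf,v1:34,v2:33,v3:inf,v4:14,v5:17,v6:0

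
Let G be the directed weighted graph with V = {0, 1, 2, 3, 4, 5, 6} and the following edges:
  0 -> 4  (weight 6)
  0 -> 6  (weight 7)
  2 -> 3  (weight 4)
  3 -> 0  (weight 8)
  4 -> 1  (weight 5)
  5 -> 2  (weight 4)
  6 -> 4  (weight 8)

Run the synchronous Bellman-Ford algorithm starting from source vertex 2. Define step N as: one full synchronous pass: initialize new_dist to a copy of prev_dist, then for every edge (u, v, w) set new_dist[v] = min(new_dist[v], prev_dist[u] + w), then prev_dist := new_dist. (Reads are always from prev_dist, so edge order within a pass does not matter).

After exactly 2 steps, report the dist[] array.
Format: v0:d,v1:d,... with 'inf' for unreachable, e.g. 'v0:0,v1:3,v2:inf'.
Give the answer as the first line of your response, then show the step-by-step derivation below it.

v0:12,v1:inf,v2:0,v3:4,v4:inf,v5:inf,v6:inf

step 1: dist = v0:inf,v1:inf,v2:0,v3:4,v4:inf,v5:inf,v6:inf
step 2: dist = v0:12,v1:inf,v2:0,v3:4,v4:inf,v5:inf,v6:inf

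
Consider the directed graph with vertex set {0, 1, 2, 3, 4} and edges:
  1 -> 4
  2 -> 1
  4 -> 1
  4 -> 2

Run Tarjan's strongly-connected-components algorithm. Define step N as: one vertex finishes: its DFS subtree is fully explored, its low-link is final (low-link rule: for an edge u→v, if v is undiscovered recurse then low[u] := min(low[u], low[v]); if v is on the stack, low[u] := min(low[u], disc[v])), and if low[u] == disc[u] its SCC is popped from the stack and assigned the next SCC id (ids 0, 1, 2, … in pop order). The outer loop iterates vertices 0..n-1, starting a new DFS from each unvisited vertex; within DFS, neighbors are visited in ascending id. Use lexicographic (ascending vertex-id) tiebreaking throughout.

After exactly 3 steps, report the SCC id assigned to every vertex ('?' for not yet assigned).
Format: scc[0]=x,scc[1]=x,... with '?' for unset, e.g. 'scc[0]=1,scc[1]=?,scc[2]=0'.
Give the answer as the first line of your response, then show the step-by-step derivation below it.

scc[0]=0,scc[1]=?,scc[2]=?,scc[3]=?,scc[4]=?

step 1: low=(low[0]=0,low[1]=?,low[2]=?,low[3]=?,low[4]=?); scc=(scc[0]=0,scc[1]=?,scc[2]=?,scc[3]=?,scc[4]=?)
step 2: low=(low[0]=0,low[1]=1,low[2]=1,low[3]=?,low[4]=1); scc=(scc[0]=0,scc[1]=?,scc[2]=?,scc[3]=?,scc[4]=?)
step 3: low=(low[0]=0,low[1]=1,low[2]=1,low[3]=?,low[4]=1); scc=(scc[0]=0,scc[1]=?,scc[2]=?,scc[3]=?,scc[4]=?)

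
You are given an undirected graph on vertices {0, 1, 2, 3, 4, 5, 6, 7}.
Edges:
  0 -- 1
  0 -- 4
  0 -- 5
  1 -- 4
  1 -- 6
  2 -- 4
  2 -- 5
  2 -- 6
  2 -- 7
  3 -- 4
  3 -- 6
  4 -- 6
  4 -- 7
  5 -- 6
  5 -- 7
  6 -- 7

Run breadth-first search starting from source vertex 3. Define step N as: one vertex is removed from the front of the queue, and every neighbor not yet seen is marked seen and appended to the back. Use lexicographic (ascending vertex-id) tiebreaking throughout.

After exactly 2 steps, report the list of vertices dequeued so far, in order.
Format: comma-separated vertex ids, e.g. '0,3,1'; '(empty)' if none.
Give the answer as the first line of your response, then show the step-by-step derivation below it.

3,4

step 1: dequeue 3; queue=[4,6]; order=3
step 2: dequeue 4; queue=[6,0,1,2,7]; order=3,4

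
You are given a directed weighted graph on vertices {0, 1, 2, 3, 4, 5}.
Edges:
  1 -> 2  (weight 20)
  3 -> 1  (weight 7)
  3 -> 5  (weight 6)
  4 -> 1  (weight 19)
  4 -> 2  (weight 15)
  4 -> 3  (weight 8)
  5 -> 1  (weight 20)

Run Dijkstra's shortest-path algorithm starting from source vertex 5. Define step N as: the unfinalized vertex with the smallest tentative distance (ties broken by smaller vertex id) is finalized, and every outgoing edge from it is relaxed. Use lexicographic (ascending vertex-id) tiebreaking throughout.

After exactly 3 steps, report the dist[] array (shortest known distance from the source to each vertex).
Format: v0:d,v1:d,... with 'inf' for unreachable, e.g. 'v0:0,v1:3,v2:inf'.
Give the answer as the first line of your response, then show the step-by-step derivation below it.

v0:inf,v1:20,v2:40,v3:inf,v4:inf,v5:0

step 1: dist = v0:inf,v1:20,v2:inf,v3:inf,v4:inf,v5:0
step 2: dist = v0:inf,v1:20,v2:40,v3:inf,v4:inf,v5:0
step 3: dist = v0:inf,v1:20,v2:40,v3:inf,v4:inf,v5:0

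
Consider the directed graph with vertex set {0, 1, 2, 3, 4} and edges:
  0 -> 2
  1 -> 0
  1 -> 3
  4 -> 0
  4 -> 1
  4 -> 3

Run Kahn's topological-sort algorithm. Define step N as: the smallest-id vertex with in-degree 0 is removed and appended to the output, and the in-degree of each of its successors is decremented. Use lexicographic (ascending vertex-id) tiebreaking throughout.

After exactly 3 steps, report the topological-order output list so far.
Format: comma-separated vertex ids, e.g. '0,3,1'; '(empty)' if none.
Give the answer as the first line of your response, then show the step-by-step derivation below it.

4,1,0

step 1: output 4; order=[4]; indeg=(1,0,1,1,0)
step 2: output 1; order=[4,1]; indeg=(0,0,1,0,0)
step 3: output 0; order=[4,1,0]; indeg=(0,0,0,0,0)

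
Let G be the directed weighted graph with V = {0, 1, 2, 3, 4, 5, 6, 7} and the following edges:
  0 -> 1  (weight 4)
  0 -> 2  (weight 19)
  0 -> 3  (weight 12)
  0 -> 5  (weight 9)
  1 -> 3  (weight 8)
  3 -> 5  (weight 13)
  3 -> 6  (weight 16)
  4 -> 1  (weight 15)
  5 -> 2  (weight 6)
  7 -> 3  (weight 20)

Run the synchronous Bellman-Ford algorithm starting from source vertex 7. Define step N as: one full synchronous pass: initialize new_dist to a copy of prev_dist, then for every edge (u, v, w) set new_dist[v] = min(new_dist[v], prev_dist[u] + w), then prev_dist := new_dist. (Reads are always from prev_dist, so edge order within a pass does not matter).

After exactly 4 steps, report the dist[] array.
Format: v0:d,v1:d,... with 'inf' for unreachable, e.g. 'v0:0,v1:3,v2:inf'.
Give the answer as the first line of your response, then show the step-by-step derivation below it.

v0:inf,v1:inf,v2:39,v3:20,v4:inf,v5:33,v6:36,v7:0

step 1: dist = v0:inf,v1:inf,v2:inf,v3:20,v4:inf,v5:inf,v6:inf,v7:0
step 2: dist = v0:inf,v1:inf,v2:inf,v3:20,v4:inf,v5:33,v6:36,v7:0
step 3: dist = v0:inf,v1:inf,v2:39,v3:20,v4:inf,v5:33,v6:36,v7:0
step 4: dist = v0:inf,v1:inf,v2:39,v3:20,v4:inf,v5:33,v6:36,v7:0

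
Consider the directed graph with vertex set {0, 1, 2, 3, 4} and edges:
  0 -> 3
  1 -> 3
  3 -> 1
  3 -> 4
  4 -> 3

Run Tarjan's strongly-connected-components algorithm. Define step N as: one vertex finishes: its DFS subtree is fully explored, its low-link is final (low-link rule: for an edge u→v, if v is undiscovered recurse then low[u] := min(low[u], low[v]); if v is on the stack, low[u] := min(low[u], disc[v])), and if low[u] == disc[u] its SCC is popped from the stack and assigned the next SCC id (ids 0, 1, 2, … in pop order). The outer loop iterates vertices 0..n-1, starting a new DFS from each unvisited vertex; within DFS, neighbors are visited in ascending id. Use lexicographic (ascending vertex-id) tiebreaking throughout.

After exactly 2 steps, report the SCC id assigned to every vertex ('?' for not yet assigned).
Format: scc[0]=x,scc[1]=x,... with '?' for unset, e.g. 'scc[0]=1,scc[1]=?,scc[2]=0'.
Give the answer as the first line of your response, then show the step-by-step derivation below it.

scc[0]=?,scc[1]=?,scc[2]=?,scc[3]=?,scc[4]=?

step 1: low=(low[0]=0,low[1]=1,low[2]=?,low[3]=1,low[4]=?); scc=(scc[0]=?,scc[1]=?,scc[2]=?,scc[3]=?,scc[4]=?)
step 2: low=(low[0]=0,low[1]=1,low[2]=?,low[3]=1,low[4]=1); scc=(scc[0]=?,scc[1]=?,scc[2]=?,scc[3]=?,scc[4]=?)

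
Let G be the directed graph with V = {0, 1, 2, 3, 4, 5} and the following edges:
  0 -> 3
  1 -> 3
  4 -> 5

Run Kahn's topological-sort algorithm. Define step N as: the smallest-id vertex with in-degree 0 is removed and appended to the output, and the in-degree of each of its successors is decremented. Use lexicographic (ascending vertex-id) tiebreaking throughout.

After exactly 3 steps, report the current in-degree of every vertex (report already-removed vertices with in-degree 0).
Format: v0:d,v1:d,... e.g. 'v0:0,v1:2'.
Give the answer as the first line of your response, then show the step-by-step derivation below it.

v0:0,v1:0,v2:0,v3:0,v4:0,v5:1

step 1: output 0; order=[0]; indeg=(0,0,0,1,0,1)
step 2: output 1; order=[0,1]; indeg=(0,0,0,0,0,1)
step 3: output 2; order=[0,1,2]; indeg=(0,0,0,0,0,1)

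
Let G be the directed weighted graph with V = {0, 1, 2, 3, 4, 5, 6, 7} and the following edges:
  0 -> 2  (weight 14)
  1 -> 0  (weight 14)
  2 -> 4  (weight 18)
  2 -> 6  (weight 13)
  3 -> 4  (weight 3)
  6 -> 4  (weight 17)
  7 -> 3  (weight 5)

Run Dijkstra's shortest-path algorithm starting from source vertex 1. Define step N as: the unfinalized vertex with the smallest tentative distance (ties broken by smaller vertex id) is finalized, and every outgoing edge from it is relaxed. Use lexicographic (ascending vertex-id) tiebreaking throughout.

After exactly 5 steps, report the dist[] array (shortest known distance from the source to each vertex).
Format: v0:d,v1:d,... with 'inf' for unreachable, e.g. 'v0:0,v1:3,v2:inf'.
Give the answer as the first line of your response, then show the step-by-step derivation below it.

v0:14,v1:0,v2:28,v3:inf,v4:46,v5:inf,v6:41,v7:inf

step 1: dist = v0:14,v1:0,v2:inf,v3:inf,v4:inf,v5:inf,v6:inf,v7:inf
step 2: dist = v0:14,v1:0,v2:28,v3:inf,v4:inf,v5:inf,v6:inf,v7:inf
step 3: dist = v0:14,v1:0,v2:28,v3:inf,v4:46,v5:inf,v6:41,v7:inf
step 4: dist = v0:14,v1:0,v2:28,v3:inf,v4:46,v5:inf,v6:41,v7:inf
step 5: dist = v0:14,v1:0,v2:28,v3:inf,v4:46,v5:inf,v6:41,v7:inf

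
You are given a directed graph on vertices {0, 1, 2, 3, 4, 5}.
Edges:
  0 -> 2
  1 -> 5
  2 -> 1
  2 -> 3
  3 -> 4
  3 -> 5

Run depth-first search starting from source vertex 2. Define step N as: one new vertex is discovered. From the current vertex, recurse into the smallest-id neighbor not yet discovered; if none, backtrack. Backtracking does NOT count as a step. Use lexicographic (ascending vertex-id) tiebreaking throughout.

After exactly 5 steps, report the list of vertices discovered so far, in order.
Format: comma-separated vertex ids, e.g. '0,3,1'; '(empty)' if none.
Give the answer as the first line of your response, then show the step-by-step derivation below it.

2,1,5,3,4

step 1: discover 2; path=2; order=2
step 2: discover 1; path=2>1; order=2,1
step 3: discover 5; path=2>1>5; order=2,1,5
step 4: discover 3; path=2>3; order=2,1,5,3
step 5: discover 4; path=2>3>4; order=2,1,5,3,4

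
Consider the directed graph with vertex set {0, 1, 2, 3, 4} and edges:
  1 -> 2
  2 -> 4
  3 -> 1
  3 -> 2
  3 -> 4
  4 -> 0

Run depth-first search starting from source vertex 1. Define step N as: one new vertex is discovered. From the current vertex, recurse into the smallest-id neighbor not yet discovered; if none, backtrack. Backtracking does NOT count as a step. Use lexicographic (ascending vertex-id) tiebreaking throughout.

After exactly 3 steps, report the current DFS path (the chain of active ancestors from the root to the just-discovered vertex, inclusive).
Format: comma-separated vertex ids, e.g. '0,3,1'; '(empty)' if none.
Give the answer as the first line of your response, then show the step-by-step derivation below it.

1,2,4

step 1: discover 1; path=1; order=1
step 2: discover 2; path=1>2; order=1,2
step 3: discover 4; path=1>2>4; order=1,2,4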